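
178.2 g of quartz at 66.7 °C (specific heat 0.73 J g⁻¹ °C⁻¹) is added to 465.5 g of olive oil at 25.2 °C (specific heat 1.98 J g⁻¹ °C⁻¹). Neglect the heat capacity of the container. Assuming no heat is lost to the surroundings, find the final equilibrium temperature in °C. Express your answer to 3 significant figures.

T_f = 30.3 °C

Heat lost by quartz = heat gained by olive oil.
(178.2)(0.73)(66.7 − T) = (465.5)(1.98)(T − 25.2)
130.086 (66.7 − T) = 921.69 (T − 25.2)
8676.7 − 130.086 T = 921.69 T − 23227
31903.7 = 1051.776 T
T = 30.33 °C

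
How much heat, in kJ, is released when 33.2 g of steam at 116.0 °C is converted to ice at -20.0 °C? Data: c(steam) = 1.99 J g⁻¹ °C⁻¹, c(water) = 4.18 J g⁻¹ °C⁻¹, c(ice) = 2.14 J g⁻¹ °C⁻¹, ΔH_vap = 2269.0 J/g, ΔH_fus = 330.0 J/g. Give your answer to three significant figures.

q = 103 kJ

q1 (cool steam 116.0→100 °C): 33.2 × 1.99 × 16.0 = 1057 J
q2 (condense at 100 °C): 33.2 × 2269.0 = 75331 J
q3 (cool water 100→0 °C): 33.2 × 4.18 × 100.0 = 13878 J
q4 (freeze at 0 °C): 33.2 × 330.0 = 10956 J
q5 (cool ice 0→-20.0 °C): 33.2 × 2.14 × 20.0 = 1421 J
Total: 1057 + 75331 + 13878 + 10956 + 1421 = 102643 J = 103 kJ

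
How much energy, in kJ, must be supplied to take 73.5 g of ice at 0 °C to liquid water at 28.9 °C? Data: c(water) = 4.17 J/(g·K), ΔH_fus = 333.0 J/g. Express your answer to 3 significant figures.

q1 (melt at 0 °C): 73.5 × 333.0 = 24476 J
q2 (heat water 0.0→28.9 °C): 73.5 × 4.17 × 28.9 = 8858 J
Total: 24476 + 8858 = 33334 J = 33.3 kJ

q = 33.3 kJ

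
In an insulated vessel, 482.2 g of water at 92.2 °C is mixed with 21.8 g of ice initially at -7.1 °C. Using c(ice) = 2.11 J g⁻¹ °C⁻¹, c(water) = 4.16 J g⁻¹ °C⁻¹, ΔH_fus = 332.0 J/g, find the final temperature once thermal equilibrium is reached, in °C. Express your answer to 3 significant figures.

T_f = 84.6 °C

Heat to bring ice to 0 °C and melt it: q₁ = 21.8×2.11×7.1 + 21.8×332.0 = 7564.2 J
Heat the water can supply cooling to 0 °C: 482.2×4.16×92.2 = 184949 J > q₁, so all ice melts.
Energy balance: 482.2×4.16×(92.2 − T) = 7564.2 + 21.8×4.16×(T − 0)
2005.952(92.2 − T) = 7564.2 + 90.688 T
184949 − 7564.2 = 2096.640 T
T = 177384.8 / 2096.640 = 84.60 °C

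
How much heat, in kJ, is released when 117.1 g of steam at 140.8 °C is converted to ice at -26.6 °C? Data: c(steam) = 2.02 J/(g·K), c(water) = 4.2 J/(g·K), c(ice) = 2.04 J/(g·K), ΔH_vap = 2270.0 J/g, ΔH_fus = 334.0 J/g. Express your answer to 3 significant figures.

q = 370 kJ

q1 (cool steam 140.8→100 °C): 117.1 × 2.02 × 40.8 = 9651 J
q2 (condense at 100 °C): 117.1 × 2270.0 = 265817 J
q3 (cool water 100→0 °C): 117.1 × 4.2 × 100.0 = 49182 J
q4 (freeze at 0 °C): 117.1 × 334.0 = 39111 J
q5 (cool ice 0→-26.6 °C): 117.1 × 2.04 × 26.6 = 6354 J
Total: 9651 + 265817 + 49182 + 39111 + 6354 = 370115 J = 370 kJ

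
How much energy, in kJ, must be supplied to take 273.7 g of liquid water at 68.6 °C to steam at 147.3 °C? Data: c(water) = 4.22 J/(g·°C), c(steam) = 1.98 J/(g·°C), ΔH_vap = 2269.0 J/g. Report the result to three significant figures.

q = 683 kJ

q1 (heat water 68.6→100.0 °C): 273.7 × 4.22 × 31.4 = 36267 J
q2 (vaporize at 100 °C): 273.7 × 2269.0 = 621025 J
q3 (heat steam 100.0→147.3 °C): 273.7 × 1.98 × 47.3 = 25633 J
Total: 36267 + 621025 + 25633 = 682925 J = 683 kJ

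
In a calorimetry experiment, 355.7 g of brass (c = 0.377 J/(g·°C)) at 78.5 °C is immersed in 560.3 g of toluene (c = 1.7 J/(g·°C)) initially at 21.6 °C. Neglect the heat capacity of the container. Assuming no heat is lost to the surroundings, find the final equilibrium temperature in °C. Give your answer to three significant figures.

T_f = 28.6 °C

Heat lost by brass = heat gained by toluene.
(355.7)(0.377)(78.5 − T) = (560.3)(1.7)(T − 21.6)
134.0989 (78.5 − T) = 952.51 (T − 21.6)
10527 − 134.0989 T = 952.51 T − 20574
31101 = 1086.6089 T
T = 28.62 °C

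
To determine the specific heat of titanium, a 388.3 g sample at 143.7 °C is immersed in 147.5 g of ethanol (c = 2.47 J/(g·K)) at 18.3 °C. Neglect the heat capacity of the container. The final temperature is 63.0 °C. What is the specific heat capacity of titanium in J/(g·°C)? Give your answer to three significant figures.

q_gained = (147.5 × 2.47) × (63.0 − 18.3) = 16290 J
q_lost = 388.3 × c × (143.7 − 63.0) = 31335.81 c
Set equal: c = 16290 / 31335.81 = 0.520 J/(g·°C)

c = 0.520 J/(g·°C)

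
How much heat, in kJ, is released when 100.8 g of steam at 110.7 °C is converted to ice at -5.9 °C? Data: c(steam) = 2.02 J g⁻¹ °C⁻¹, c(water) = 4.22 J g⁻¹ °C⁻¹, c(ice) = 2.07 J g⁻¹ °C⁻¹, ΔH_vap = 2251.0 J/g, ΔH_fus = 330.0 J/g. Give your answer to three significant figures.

q1 (cool steam 110.7→100 °C): 100.8 × 2.02 × 10.7 = 2179 J
q2 (condense at 100 °C): 100.8 × 2251.0 = 226901 J
q3 (cool water 100→0 °C): 100.8 × 4.22 × 100.0 = 42538 J
q4 (freeze at 0 °C): 100.8 × 330.0 = 33264 J
q5 (cool ice 0→-5.9 °C): 100.8 × 2.07 × 5.9 = 1231 J
Total: 2179 + 226901 + 42538 + 33264 + 1231 = 306113 J = 306 kJ

q = 306 kJ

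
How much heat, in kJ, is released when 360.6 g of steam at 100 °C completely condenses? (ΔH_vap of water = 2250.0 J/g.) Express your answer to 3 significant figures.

q = 811 kJ

q = m × ΔH_vap = 360.6 × 2250.0 = 811400 J = 811 kJ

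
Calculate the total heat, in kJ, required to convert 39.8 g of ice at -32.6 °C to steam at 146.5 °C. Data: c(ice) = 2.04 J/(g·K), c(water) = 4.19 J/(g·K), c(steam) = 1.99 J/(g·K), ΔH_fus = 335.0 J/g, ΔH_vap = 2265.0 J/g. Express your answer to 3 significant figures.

q = 126 kJ

q1 (heat ice -32.6→0.0 °C): 39.8 × 2.04 × 32.6 = 2647 J
q2 (melt at 0 °C): 39.8 × 335.0 = 13333 J
q3 (heat water 0.0→100.0 °C): 39.8 × 4.19 × 100.0 = 16676 J
q4 (vaporize at 100 °C): 39.8 × 2265.0 = 90147 J
q5 (heat steam 100.0→146.5 °C): 39.8 × 1.99 × 46.5 = 3683 J
Total: 2647 + 13333 + 16676 + 90147 + 3683 = 126486 J = 126 kJ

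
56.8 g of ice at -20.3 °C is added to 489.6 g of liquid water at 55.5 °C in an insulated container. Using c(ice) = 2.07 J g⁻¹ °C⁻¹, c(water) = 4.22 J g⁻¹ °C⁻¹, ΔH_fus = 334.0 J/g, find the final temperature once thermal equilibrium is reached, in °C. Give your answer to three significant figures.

Heat to bring ice to 0 °C and melt it: q₁ = 56.8×2.07×20.3 + 56.8×334.0 = 21358 J
Heat the water can supply cooling to 0 °C: 489.6×4.22×55.5 = 114669 J > q₁, so all ice melts.
Energy balance: 489.6×4.22×(55.5 − T) = 21358 + 56.8×4.22×(T − 0)
2066.112(55.5 − T) = 21358 + 239.696 T
114669 − 21358 = 2305.808 T
T = 93311 / 2305.808 = 40.47 °C

T_f = 40.5 °C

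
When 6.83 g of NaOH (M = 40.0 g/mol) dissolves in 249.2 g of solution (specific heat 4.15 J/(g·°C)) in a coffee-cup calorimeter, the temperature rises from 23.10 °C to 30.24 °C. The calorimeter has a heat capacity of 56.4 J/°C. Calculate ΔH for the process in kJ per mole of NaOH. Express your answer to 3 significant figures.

ΔH = -45.6 kJ/mol

|ΔT| = |30.24 − 23.10| = 7.14 °C
|q_surr| = (249.2 × 4.15 + 56.4) × 7.14 = 1090.58 × 7.14 = 7787 J
n(NaOH) = 6.83 / 40.0 = 0.1708 mol
Temperature rose, so q_rxn = −|q_surr| = -7.787 kJ
ΔH = q_rxn / n = -45.59 kJ/mol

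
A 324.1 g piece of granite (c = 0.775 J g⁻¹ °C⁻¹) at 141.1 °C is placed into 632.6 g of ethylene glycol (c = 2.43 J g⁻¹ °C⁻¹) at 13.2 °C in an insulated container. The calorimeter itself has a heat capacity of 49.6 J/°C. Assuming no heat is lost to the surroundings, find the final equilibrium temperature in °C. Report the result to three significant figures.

Heat lost by granite = heat gained by ethylene glycol + calorimeter.
(324.1)(0.775)(141.1 − T) = [(632.6)(2.43) + 49.6](T − 13.2)
251.1775 (141.1 − T) = 1586.818 (T − 13.2)
35441 − 251.1775 T = 1586.818 T − 20946
56387 = 1837.9955 T
T = 30.68 °C

T_f = 30.7 °C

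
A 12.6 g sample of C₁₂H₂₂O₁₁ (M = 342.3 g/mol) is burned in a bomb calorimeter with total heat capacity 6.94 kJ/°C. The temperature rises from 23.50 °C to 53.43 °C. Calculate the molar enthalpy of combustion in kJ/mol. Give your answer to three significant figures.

ΔH = -5640 kJ/mol

ΔT = 53.43 − 23.50 = 29.93 °C
q_cal = C_cal × ΔT = 6.94 × 29.93 = 207.7142 kJ
n = 12.6 / 342.3 = 0.03681 mol
q_rxn = −q_cal = -207.7142 kJ
ΔH = -207.7142 / 0.03681 = -5643 kJ/mol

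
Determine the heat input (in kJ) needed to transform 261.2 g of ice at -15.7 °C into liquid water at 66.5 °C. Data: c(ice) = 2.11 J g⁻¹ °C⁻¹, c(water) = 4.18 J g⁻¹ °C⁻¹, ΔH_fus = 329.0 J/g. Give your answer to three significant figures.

q = 167 kJ

q1 (heat ice -15.7→0.0 °C): 261.2 × 2.11 × 15.7 = 8653 J
q2 (melt at 0 °C): 261.2 × 329.0 = 85935 J
q3 (heat water 0.0→66.5 °C): 261.2 × 4.18 × 66.5 = 72606 J
Total: 8653 + 85935 + 72606 = 167194 J = 167 kJ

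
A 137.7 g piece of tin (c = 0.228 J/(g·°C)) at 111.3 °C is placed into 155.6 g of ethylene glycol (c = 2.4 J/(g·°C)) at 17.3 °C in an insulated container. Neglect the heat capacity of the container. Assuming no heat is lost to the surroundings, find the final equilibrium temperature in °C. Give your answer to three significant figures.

T_f = 24.6 °C

Heat lost by tin = heat gained by ethylene glycol.
(137.7)(0.228)(111.3 − T) = (155.6)(2.4)(T − 17.3)
31.3956 (111.3 − T) = 373.44 (T − 17.3)
3494.3 − 31.3956 T = 373.44 T − 6460.5
9954.8 = 404.8356 T
T = 24.59 °C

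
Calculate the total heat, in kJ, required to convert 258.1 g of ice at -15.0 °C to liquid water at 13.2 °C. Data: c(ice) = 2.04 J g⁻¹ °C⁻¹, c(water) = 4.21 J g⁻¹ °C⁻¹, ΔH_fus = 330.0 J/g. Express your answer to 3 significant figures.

q = 107 kJ

q1 (heat ice -15.0→0.0 °C): 258.1 × 2.04 × 15.0 = 7898 J
q2 (melt at 0 °C): 258.1 × 330.0 = 85173 J
q3 (heat water 0.0→13.2 °C): 258.1 × 4.21 × 13.2 = 14343 J
Total: 7898 + 85173 + 14343 = 107414 J = 107 kJ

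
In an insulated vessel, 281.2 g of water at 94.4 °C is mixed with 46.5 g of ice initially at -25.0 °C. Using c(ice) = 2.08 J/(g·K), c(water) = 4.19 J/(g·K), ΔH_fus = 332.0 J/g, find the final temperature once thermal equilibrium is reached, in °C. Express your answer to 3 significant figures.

T_f = 68.0 °C

Heat to bring ice to 0 °C and melt it: q₁ = 46.5×2.08×25.0 + 46.5×332.0 = 17856 J
Heat the water can supply cooling to 0 °C: 281.2×4.19×94.4 = 111225 J > q₁, so all ice melts.
Energy balance: 281.2×4.19×(94.4 − T) = 17856 + 46.5×4.19×(T − 0)
1178.228(94.4 − T) = 17856 + 194.835 T
111225 − 17856 = 1373.063 T
T = 93369 / 1373.063 = 68.00 °C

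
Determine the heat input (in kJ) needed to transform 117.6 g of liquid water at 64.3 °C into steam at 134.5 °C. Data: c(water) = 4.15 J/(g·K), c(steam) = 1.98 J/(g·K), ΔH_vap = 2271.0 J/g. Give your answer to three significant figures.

q = 293 kJ

q1 (heat water 64.3→100.0 °C): 117.6 × 4.15 × 35.7 = 17423 J
q2 (vaporize at 100 °C): 117.6 × 2271.0 = 267070 J
q3 (heat steam 100.0→134.5 °C): 117.6 × 1.98 × 34.5 = 8033 J
Total: 17423 + 267070 + 8033 = 292526 J = 293 kJ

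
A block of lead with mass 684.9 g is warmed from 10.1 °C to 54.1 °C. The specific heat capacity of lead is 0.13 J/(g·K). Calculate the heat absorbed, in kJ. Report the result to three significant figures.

q = 3.92 kJ

q = m c ΔT = 684.9 × 0.13 × (54.1 − 10.1)
q = 684.9 × 0.13 × 44.0 = 3918 J = 3.92 kJ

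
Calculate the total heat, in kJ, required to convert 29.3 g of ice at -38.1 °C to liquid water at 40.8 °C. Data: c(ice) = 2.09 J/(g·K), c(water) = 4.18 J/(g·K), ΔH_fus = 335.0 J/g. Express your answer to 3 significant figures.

q1 (heat ice -38.1→0.0 °C): 29.3 × 2.09 × 38.1 = 2333 J
q2 (melt at 0 °C): 29.3 × 335.0 = 9816 J
q3 (heat water 0.0→40.8 °C): 29.3 × 4.18 × 40.8 = 4997 J
Total: 2333 + 9816 + 4997 = 17146 J = 17.1 kJ

q = 17.1 kJ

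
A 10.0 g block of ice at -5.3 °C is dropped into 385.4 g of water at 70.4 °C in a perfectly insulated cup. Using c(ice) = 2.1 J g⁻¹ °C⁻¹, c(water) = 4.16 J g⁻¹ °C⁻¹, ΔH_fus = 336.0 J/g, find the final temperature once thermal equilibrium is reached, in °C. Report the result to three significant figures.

T_f = 66.5 °C

Heat to bring ice to 0 °C and melt it: q₁ = 10.0×2.1×5.3 + 10.0×336.0 = 3471.3 J
Heat the water can supply cooling to 0 °C: 385.4×4.16×70.4 = 112870 J > q₁, so all ice melts.
Energy balance: 385.4×4.16×(70.4 − T) = 3471.3 + 10.0×4.16×(T − 0)
1603.264(70.4 − T) = 3471.3 + 41.6 T
112870 − 3471.3 = 1644.864 T
T = 109398.7 / 1644.864 = 66.51 °C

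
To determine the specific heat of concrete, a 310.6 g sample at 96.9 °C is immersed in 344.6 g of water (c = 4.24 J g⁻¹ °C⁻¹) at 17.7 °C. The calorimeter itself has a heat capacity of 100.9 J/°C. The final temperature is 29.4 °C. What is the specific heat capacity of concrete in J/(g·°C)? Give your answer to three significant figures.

c = 0.872 J/(g·°C)

q_gained = (344.6 × 4.24 + 100.9) × (29.4 − 17.7) = 18280 J
q_lost = 310.6 × c × (96.9 − 29.4) = 20965.5 c
Set equal: c = 18280 / 20965.5 = 0.872 J/(g·°C)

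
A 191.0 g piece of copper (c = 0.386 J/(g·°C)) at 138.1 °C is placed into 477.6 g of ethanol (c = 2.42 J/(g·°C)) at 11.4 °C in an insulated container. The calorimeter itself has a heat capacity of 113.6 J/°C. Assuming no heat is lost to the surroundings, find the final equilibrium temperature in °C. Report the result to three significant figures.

Heat lost by copper = heat gained by ethanol + calorimeter.
(191.0)(0.386)(138.1 − T) = [(477.6)(2.42) + 113.6](T − 11.4)
73.726 (138.1 − T) = 1269.392 (T − 11.4)
10182 − 73.726 T = 1269.392 T − 14471
24653 = 1343.118 T
T = 18.36 °C

T_f = 18.4 °C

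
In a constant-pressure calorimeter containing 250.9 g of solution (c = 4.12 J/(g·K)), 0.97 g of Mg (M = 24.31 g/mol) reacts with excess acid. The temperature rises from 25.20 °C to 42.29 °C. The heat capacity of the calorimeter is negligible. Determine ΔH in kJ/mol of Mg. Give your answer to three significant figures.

|ΔT| = |42.29 − 25.20| = 17.09 °C
|q_surr| = (250.9 × 4.12) × 17.09 = 1033.708 × 17.09 = 17670 J
n(Mg) = 0.97 / 24.31 = 0.03990 mol
Temperature rose, so q_rxn = −|q_surr| = -17.67 kJ
ΔH = q_rxn / n = -442.9 kJ/mol

ΔH = -443 kJ/mol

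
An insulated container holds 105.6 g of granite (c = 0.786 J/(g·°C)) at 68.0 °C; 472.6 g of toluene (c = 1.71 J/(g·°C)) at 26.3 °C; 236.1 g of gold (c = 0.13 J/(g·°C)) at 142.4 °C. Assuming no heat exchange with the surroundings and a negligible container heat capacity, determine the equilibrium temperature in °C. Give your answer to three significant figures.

T_f = 33.9 °C

Σ mᵢcᵢ(T − Tᵢ) = 0  ⇒  T = Σ mᵢcᵢTᵢ / Σ mᵢcᵢ
Σ mᵢcᵢ = 105.6×0.786 + 472.6×1.71 + 236.1×0.13 = 921.8406
Σ mᵢcᵢTᵢ = 83.0016×68.0 + 808.146×26.3 + 30.693×142.4 = 31269
T = 31269 / 921.8406 = 33.92 °C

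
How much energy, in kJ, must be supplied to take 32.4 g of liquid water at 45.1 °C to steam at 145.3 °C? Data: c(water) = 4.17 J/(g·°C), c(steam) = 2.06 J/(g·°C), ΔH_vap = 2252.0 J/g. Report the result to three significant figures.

q = 83.4 kJ

q1 (heat water 45.1→100.0 °C): 32.4 × 4.17 × 54.9 = 7417 J
q2 (vaporize at 100 °C): 32.4 × 2252.0 = 72965 J
q3 (heat steam 100.0→145.3 °C): 32.4 × 2.06 × 45.3 = 3024 J
Total: 7417 + 72965 + 3024 = 83406 J = 83.4 kJ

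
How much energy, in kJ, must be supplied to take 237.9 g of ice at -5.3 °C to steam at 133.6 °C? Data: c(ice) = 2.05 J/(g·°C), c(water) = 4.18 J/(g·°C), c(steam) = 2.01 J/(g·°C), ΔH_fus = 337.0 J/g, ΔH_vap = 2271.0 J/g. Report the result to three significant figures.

q = 739 kJ

q1 (heat ice -5.3→0.0 °C): 237.9 × 2.05 × 5.3 = 2585 J
q2 (melt at 0 °C): 237.9 × 337.0 = 80172 J
q3 (heat water 0.0→100.0 °C): 237.9 × 4.18 × 100.0 = 99442 J
q4 (vaporize at 100 °C): 237.9 × 2271.0 = 540271 J
q5 (heat steam 100.0→133.6 °C): 237.9 × 2.01 × 33.6 = 16067 J
Total: 2585 + 80172 + 99442 + 540271 + 16067 = 738537 J = 739 kJ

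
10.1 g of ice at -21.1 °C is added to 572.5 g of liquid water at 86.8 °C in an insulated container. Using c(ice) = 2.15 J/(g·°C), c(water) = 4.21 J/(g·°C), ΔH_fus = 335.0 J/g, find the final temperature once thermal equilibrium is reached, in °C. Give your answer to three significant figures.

Heat to bring ice to 0 °C and melt it: q₁ = 10.1×2.15×21.1 + 10.1×335.0 = 3841.7 J
Heat the water can supply cooling to 0 °C: 572.5×4.21×86.8 = 209208 J > q₁, so all ice melts.
Energy balance: 572.5×4.21×(86.8 − T) = 3841.7 + 10.1×4.21×(T − 0)
2410.225(86.8 − T) = 3841.7 + 42.521 T
209208 − 3841.7 = 2452.746 T
T = 205366.3 / 2452.746 = 83.73 °C

T_f = 83.7 °C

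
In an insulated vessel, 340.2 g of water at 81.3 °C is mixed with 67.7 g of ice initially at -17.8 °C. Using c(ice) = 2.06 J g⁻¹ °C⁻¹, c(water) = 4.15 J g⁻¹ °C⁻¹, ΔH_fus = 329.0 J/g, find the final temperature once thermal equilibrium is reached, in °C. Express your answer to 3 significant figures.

T_f = 53.2 °C

Heat to bring ice to 0 °C and melt it: q₁ = 67.7×2.06×17.8 + 67.7×329.0 = 24756 J
Heat the water can supply cooling to 0 °C: 340.2×4.15×81.3 = 114782 J > q₁, so all ice melts.
Energy balance: 340.2×4.15×(81.3 − T) = 24756 + 67.7×4.15×(T − 0)
1411.83(81.3 − T) = 24756 + 280.955 T
114782 − 24756 = 1692.785 T
T = 90026 / 1692.785 = 53.18 °C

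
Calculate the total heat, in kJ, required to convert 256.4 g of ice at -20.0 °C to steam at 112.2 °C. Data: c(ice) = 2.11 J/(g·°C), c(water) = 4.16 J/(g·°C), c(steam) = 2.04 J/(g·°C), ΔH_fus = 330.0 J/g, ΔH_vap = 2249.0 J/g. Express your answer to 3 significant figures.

q = 785 kJ

q1 (heat ice -20.0→0.0 °C): 256.4 × 2.11 × 20.0 = 10820 J
q2 (melt at 0 °C): 256.4 × 330.0 = 84612 J
q3 (heat water 0.0→100.0 °C): 256.4 × 4.16 × 100.0 = 106662 J
q4 (vaporize at 100 °C): 256.4 × 2249.0 = 576644 J
q5 (heat steam 100.0→112.2 °C): 256.4 × 2.04 × 12.2 = 6381 J
Total: 10820 + 84612 + 106662 + 576644 + 6381 = 785119 J = 785 kJ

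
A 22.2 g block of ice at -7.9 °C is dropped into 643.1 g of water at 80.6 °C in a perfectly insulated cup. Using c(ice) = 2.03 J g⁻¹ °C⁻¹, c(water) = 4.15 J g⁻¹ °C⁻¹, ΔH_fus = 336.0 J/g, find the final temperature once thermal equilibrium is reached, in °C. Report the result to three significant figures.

T_f = 75.1 °C

Heat to bring ice to 0 °C and melt it: q₁ = 22.2×2.03×7.9 + 22.2×336.0 = 7815.2 J
Heat the water can supply cooling to 0 °C: 643.1×4.15×80.6 = 215111 J > q₁, so all ice melts.
Energy balance: 643.1×4.15×(80.6 − T) = 7815.2 + 22.2×4.15×(T − 0)
2668.865(80.6 − T) = 7815.2 + 92.13 T
215111 − 7815.2 = 2760.995 T
T = 207295.8 / 2760.995 = 75.08 °C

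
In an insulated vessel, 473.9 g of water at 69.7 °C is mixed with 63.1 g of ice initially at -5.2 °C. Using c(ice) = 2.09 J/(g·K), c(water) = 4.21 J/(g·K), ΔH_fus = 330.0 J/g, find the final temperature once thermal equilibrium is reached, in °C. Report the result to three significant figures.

T_f = 52.0 °C

Heat to bring ice to 0 °C and melt it: q₁ = 63.1×2.09×5.2 + 63.1×330.0 = 21509 J
Heat the water can supply cooling to 0 °C: 473.9×4.21×69.7 = 139060 J > q₁, so all ice melts.
Energy balance: 473.9×4.21×(69.7 − T) = 21509 + 63.1×4.21×(T − 0)
1995.119(69.7 − T) = 21509 + 265.651 T
139060 − 21509 = 2260.770 T
T = 117551 / 2260.770 = 52.00 °C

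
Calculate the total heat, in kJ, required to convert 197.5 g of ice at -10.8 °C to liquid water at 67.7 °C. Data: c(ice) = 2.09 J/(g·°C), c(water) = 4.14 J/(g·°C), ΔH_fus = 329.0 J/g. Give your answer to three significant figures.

q = 125 kJ

q1 (heat ice -10.8→0.0 °C): 197.5 × 2.09 × 10.8 = 4458 J
q2 (melt at 0 °C): 197.5 × 329.0 = 64978 J
q3 (heat water 0.0→67.7 °C): 197.5 × 4.14 × 67.7 = 55355 J
Total: 4458 + 64978 + 55355 = 124791 J = 125 kJ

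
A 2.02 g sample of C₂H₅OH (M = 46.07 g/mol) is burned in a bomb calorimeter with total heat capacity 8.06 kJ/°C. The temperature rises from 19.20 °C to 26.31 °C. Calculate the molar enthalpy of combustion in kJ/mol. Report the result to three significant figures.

ΔT = 26.31 − 19.20 = 7.11 °C
q_cal = C_cal × ΔT = 8.06 × 7.11 = 57.3066 kJ
n = 2.02 / 46.07 = 0.04385 mol
q_rxn = −q_cal = -57.3066 kJ
ΔH = -57.3066 / 0.04385 = -1307 kJ/mol

ΔH = -1310 kJ/mol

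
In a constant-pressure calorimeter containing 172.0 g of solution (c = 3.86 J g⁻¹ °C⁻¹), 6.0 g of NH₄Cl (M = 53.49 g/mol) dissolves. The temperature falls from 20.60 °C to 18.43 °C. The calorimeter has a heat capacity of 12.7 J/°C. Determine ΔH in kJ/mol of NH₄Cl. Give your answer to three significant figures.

ΔH = 13.1 kJ/mol

|ΔT| = |18.43 − 20.60| = 2.17 °C
|q_surr| = (172.0 × 3.86 + 12.7) × 2.17 = 676.62 × 2.17 = 1468 J
n(NH₄Cl) = 6.0 / 53.49 = 0.1122 mol
Temperature fell, so q_rxn = +|q_surr| = 1.468 kJ
ΔH = q_rxn / n = 13.08 kJ/mol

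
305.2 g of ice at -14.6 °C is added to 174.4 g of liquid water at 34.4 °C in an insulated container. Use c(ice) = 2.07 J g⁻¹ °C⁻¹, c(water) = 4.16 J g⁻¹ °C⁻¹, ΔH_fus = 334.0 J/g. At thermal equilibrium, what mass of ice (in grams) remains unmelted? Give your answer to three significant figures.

m_ice remaining = 258 g

Heat to warm all ice to 0 °C: 305.2×2.07×14.6 = 9223.8 J
Heat released by water cooling to 0 °C: 174.4×4.16×34.4 = 24957 J
24957 J < 9223.8 + 305.2×334.0 = 111160.6 J, so not all ice melts; final T = 0 °C.
Heat left for melting: 24957 − 9223.8 = 15733.2 J
Mass melted = 15733.2 / 334.0 = 47.11 g
Ice remaining = 305.2 − 47.11 = 258.09 g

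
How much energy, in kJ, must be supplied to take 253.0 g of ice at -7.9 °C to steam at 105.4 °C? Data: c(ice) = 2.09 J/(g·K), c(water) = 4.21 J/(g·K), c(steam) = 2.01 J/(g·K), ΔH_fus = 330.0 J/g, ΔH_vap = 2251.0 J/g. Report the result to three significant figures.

q1 (heat ice -7.9→0.0 °C): 253.0 × 2.09 × 7.9 = 4177 J
q2 (melt at 0 °C): 253.0 × 330.0 = 83490 J
q3 (heat water 0.0→100.0 °C): 253.0 × 4.21 × 100.0 = 106513 J
q4 (vaporize at 100 °C): 253.0 × 2251.0 = 569503 J
q5 (heat steam 100.0→105.4 °C): 253.0 × 2.01 × 5.4 = 2746 J
Total: 4177 + 83490 + 106513 + 569503 + 2746 = 766429 J = 766 kJ

q = 766 kJ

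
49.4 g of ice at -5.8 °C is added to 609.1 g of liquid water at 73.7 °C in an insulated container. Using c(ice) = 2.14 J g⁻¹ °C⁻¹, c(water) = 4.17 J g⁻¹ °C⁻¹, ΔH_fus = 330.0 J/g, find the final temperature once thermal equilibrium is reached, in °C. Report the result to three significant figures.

T_f = 62.0 °C

Heat to bring ice to 0 °C and melt it: q₁ = 49.4×2.14×5.8 + 49.4×330.0 = 16915 J
Heat the water can supply cooling to 0 °C: 609.1×4.17×73.7 = 187194 J > q₁, so all ice melts.
Energy balance: 609.1×4.17×(73.7 − T) = 16915 + 49.4×4.17×(T − 0)
2539.947(73.7 − T) = 16915 + 205.998 T
187194 − 16915 = 2745.945 T
T = 170279 / 2745.945 = 62.01 °C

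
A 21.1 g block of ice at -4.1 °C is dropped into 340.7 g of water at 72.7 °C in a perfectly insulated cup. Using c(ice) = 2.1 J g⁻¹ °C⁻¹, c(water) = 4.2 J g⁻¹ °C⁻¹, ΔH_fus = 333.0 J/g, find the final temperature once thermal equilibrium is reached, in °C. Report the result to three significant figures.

T_f = 63.7 °C

Heat to bring ice to 0 °C and melt it: q₁ = 21.1×2.1×4.1 + 21.1×333.0 = 7208.0 J
Heat the water can supply cooling to 0 °C: 340.7×4.2×72.7 = 104029 J > q₁, so all ice melts.
Energy balance: 340.7×4.2×(72.7 − T) = 7208.0 + 21.1×4.2×(T − 0)
1430.94(72.7 − T) = 7208.0 + 88.62 T
104029 − 7208.0 = 1519.56 T
T = 96821.0 / 1519.56 = 63.72 °C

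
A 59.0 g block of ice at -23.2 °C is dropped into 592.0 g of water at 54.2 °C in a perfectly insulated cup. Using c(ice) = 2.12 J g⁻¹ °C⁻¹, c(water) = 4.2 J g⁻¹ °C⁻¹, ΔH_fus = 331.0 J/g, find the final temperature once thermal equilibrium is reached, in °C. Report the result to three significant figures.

Heat to bring ice to 0 °C and melt it: q₁ = 59.0×2.12×23.2 + 59.0×331.0 = 22431 J
Heat the water can supply cooling to 0 °C: 592.0×4.2×54.2 = 134763 J > q₁, so all ice melts.
Energy balance: 592.0×4.2×(54.2 − T) = 22431 + 59.0×4.2×(T − 0)
2486.4(54.2 − T) = 22431 + 247.8 T
134763 − 22431 = 2734.2 T
T = 112332 / 2734.2 = 41.08 °C

T_f = 41.1 °C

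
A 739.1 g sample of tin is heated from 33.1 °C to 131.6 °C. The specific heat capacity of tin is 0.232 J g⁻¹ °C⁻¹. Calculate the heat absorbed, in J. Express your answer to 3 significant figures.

q = 16900 J

q = m c ΔT = 739.1 × 0.232 × (131.6 − 33.1)
q = 739.1 × 0.232 × 98.5 = 16890 J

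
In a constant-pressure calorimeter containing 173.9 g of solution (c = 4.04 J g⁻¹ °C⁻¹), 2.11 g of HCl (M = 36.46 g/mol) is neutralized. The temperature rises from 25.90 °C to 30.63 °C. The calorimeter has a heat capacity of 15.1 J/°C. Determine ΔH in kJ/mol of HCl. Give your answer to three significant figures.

ΔH = -58.7 kJ/mol

|ΔT| = |30.63 − 25.90| = 4.73 °C
|q_surr| = (173.9 × 4.04 + 15.1) × 4.73 = 717.656 × 4.73 = 3395 J
n(HCl) = 2.11 / 36.46 = 0.05787 mol
Temperature rose, so q_rxn = −|q_surr| = -3.395 kJ
ΔH = q_rxn / n = -58.67 kJ/mol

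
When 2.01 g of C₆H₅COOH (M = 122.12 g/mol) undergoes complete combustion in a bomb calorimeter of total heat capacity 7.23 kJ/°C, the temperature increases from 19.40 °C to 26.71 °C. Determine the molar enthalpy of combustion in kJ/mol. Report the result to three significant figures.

ΔT = 26.71 − 19.40 = 7.31 °C
q_cal = C_cal × ΔT = 7.23 × 7.31 = 52.8513 kJ
n = 2.01 / 122.12 = 0.01646 mol
q_rxn = −q_cal = -52.8513 kJ
ΔH = -52.8513 / 0.01646 = -3211 kJ/mol

ΔH = -3210 kJ/mol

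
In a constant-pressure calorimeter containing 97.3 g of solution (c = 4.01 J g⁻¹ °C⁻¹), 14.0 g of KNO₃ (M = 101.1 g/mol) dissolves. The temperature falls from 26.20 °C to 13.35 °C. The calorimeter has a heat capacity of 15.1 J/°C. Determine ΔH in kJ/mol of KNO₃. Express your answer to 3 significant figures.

|ΔT| = |13.35 − 26.20| = 12.85 °C
|q_surr| = (97.3 × 4.01 + 15.1) × 12.85 = 405.273 × 12.85 = 5208 J
n(KNO₃) = 14.0 / 101.1 = 0.1385 mol
Temperature fell, so q_rxn = +|q_surr| = 5.208 kJ
ΔH = q_rxn / n = 37.60 kJ/mol

ΔH = 37.6 kJ/mol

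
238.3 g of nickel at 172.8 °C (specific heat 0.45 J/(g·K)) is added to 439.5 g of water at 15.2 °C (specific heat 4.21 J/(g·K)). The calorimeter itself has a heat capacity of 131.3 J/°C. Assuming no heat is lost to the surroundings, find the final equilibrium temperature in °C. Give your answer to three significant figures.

T_f = 23.3 °C

Heat lost by nickel = heat gained by water + calorimeter.
(238.3)(0.45)(172.8 − T) = [(439.5)(4.21) + 131.3](T − 15.2)
107.235 (172.8 − T) = 1981.595 (T − 15.2)
18530 − 107.235 T = 1981.595 T − 30120
48650 = 2088.830 T
T = 23.29 °C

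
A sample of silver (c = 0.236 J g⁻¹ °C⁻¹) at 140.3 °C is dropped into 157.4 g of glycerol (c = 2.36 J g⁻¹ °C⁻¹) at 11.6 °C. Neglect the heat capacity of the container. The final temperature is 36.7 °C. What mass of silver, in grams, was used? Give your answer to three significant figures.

q_gained = (157.4 × 2.36) × (36.7 − 11.6) = 9324 J
q_lost = m × 0.236 × (140.3 − 36.7) = 24.4496 m
m = 9324 / 24.4496 = 381 g

m = 381 g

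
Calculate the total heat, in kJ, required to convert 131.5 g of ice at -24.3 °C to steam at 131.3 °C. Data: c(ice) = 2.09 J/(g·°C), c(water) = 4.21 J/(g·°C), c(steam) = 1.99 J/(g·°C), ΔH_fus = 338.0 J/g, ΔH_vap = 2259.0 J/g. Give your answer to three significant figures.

q = 412 kJ

q1 (heat ice -24.3→0.0 °C): 131.5 × 2.09 × 24.3 = 6678 J
q2 (melt at 0 °C): 131.5 × 338.0 = 44447 J
q3 (heat water 0.0→100.0 °C): 131.5 × 4.21 × 100.0 = 55362 J
q4 (vaporize at 100 °C): 131.5 × 2259.0 = 297059 J
q5 (heat steam 100.0→131.3 °C): 131.5 × 1.99 × 31.3 = 8191 J
Total: 6678 + 44447 + 55362 + 297059 + 8191 = 411737 J = 412 kJ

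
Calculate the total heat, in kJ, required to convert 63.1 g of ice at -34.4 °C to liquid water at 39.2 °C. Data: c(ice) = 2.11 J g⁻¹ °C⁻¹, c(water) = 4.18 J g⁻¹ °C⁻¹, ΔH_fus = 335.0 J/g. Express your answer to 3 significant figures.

q1 (heat ice -34.4→0.0 °C): 63.1 × 2.11 × 34.4 = 4580 J
q2 (melt at 0 °C): 63.1 × 335.0 = 21139 J
q3 (heat water 0.0→39.2 °C): 63.1 × 4.18 × 39.2 = 10339 J
Total: 4580 + 21139 + 10339 = 36058 J = 36.1 kJ

q = 36.1 kJ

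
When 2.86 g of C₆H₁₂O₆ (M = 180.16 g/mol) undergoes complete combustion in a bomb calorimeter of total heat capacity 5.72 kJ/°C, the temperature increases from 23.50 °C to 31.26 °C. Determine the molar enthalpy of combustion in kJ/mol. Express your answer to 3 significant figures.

ΔT = 31.26 − 23.50 = 7.76 °C
q_cal = C_cal × ΔT = 5.72 × 7.76 = 44.3872 kJ
n = 2.86 / 180.16 = 0.01587 mol
q_rxn = −q_cal = -44.3872 kJ
ΔH = -44.3872 / 0.01587 = -2797 kJ/mol

ΔH = -2800 kJ/mol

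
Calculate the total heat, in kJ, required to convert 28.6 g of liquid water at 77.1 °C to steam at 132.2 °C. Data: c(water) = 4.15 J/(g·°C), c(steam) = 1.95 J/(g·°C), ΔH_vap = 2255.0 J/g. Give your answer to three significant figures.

q1 (heat water 77.1→100.0 °C): 28.6 × 4.15 × 22.9 = 2718 J
q2 (vaporize at 100 °C): 28.6 × 2255.0 = 64493 J
q3 (heat steam 100.0→132.2 °C): 28.6 × 1.95 × 32.2 = 1796 J
Total: 2718 + 64493 + 1796 = 69007 J = 69.0 kJ

q = 69.0 kJ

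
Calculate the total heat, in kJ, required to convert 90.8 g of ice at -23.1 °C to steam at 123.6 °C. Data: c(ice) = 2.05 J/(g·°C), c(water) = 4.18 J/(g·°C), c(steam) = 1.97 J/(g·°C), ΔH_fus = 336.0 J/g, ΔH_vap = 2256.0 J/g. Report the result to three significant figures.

q1 (heat ice -23.1→0.0 °C): 90.8 × 2.05 × 23.1 = 4300 J
q2 (melt at 0 °C): 90.8 × 336.0 = 30509 J
q3 (heat water 0.0→100.0 °C): 90.8 × 4.18 × 100.0 = 37954 J
q4 (vaporize at 100 °C): 90.8 × 2256.0 = 204845 J
q5 (heat steam 100.0→123.6 °C): 90.8 × 1.97 × 23.6 = 4221 J
Total: 4300 + 30509 + 37954 + 204845 + 4221 = 281829 J = 282 kJ

q = 282 kJ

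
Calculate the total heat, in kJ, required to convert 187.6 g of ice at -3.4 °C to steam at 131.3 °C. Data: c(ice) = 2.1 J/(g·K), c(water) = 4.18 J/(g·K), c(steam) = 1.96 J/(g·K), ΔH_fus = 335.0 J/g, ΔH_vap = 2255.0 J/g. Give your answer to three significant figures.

q1 (heat ice -3.4→0.0 °C): 187.6 × 2.1 × 3.4 = 1339 J
q2 (melt at 0 °C): 187.6 × 335.0 = 62846 J
q3 (heat water 0.0→100.0 °C): 187.6 × 4.18 × 100.0 = 78417 J
q4 (vaporize at 100 °C): 187.6 × 2255.0 = 423038 J
q5 (heat steam 100.0→131.3 °C): 187.6 × 1.96 × 31.3 = 11509 J
Total: 1339 + 62846 + 78417 + 423038 + 11509 = 577149 J = 577 kJ

q = 577 kJ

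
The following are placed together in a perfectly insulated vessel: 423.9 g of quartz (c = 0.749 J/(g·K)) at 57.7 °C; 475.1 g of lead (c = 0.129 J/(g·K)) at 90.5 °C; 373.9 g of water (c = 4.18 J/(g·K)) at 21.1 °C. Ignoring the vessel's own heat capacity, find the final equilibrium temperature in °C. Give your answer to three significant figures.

T_f = 29.3 °C

Σ mᵢcᵢ(T − Tᵢ) = 0  ⇒  T = Σ mᵢcᵢTᵢ / Σ mᵢcᵢ
Σ mᵢcᵢ = 423.9×0.749 + 475.1×0.129 + 373.9×4.18 = 1941.6910
Σ mᵢcᵢTᵢ = 317.5011×57.7 + 61.2879×90.5 + 1562.902×21.1 = 56844
T = 56844 / 1941.6910 = 29.28 °C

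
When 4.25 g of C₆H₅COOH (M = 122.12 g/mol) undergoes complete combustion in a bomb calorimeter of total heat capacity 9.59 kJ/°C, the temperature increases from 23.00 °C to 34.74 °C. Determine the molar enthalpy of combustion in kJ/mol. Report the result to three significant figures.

ΔH = -3240 kJ/mol

ΔT = 34.74 − 23.00 = 11.74 °C
q_cal = C_cal × ΔT = 9.59 × 11.74 = 112.5866 kJ
n = 4.25 / 122.12 = 0.03480 mol
q_rxn = −q_cal = -112.5866 kJ
ΔH = -112.5866 / 0.03480 = -3235 kJ/mol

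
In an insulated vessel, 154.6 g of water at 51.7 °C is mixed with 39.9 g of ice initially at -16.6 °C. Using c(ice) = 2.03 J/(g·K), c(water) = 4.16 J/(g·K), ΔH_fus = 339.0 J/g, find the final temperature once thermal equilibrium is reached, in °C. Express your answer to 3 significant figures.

T_f = 22.7 °C

Heat to bring ice to 0 °C and melt it: q₁ = 39.9×2.03×16.6 + 39.9×339.0 = 14871 J
Heat the water can supply cooling to 0 °C: 154.6×4.16×51.7 = 33250.1 J > q₁, so all ice melts.
Energy balance: 154.6×4.16×(51.7 − T) = 14871 + 39.9×4.16×(T − 0)
643.136(51.7 − T) = 14871 + 165.984 T
33250.1 − 14871 = 809.120 T
T = 18379.1 / 809.120 = 22.71 °C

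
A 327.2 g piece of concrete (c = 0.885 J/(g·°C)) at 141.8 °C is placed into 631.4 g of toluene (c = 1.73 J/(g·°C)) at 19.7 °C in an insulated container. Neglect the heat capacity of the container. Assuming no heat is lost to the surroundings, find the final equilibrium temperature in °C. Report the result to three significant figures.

T_f = 45.3 °C

Heat lost by concrete = heat gained by toluene.
(327.2)(0.885)(141.8 − T) = (631.4)(1.73)(T − 19.7)
289.572 (141.8 − T) = 1092.322 (T − 19.7)
41061 − 289.572 T = 1092.322 T − 21519
62580 = 1381.894 T
T = 45.29 °C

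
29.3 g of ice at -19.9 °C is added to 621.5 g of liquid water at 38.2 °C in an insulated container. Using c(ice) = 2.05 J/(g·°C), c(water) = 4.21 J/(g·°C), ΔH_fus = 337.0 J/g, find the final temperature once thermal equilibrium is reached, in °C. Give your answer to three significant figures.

Heat to bring ice to 0 °C and melt it: q₁ = 29.3×2.05×19.9 + 29.3×337.0 = 11069 J
Heat the water can supply cooling to 0 °C: 621.5×4.21×38.2 = 99950.9 J > q₁, so all ice melts.
Energy balance: 621.5×4.21×(38.2 − T) = 11069 + 29.3×4.21×(T − 0)
2616.515(38.2 − T) = 11069 + 123.353 T
99950.9 − 11069 = 2739.868 T
T = 88881.9 / 2739.868 = 32.44 °C

T_f = 32.4 °C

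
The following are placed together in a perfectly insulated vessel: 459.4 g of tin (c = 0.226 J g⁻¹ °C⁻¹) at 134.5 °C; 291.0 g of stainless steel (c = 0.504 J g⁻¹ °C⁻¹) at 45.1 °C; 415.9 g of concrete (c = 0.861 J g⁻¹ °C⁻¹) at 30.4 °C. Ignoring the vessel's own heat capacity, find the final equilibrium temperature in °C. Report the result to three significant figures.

Σ mᵢcᵢ(T − Tᵢ) = 0  ⇒  T = Σ mᵢcᵢTᵢ / Σ mᵢcᵢ
Σ mᵢcᵢ = 459.4×0.226 + 291.0×0.504 + 415.9×0.861 = 608.5783
Σ mᵢcᵢTᵢ = 103.8244×134.5 + 146.664×45.1 + 358.0899×30.4 = 31465
T = 31465 / 608.5783 = 51.70 °C

T_f = 51.7 °C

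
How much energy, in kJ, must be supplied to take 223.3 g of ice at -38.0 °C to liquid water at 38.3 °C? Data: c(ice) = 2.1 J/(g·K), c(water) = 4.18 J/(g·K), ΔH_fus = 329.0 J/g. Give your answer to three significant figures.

q = 127 kJ

q1 (heat ice -38.0→0.0 °C): 223.3 × 2.1 × 38.0 = 17819 J
q2 (melt at 0 °C): 223.3 × 329.0 = 73466 J
q3 (heat water 0.0→38.3 °C): 223.3 × 4.18 × 38.3 = 35749 J
Total: 17819 + 73466 + 35749 = 127034 J = 127 kJ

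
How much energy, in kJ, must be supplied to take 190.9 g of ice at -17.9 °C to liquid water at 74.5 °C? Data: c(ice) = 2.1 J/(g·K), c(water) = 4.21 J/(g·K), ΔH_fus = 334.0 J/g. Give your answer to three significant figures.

q1 (heat ice -17.9→0.0 °C): 190.9 × 2.1 × 17.9 = 7176 J
q2 (melt at 0 °C): 190.9 × 334.0 = 63761 J
q3 (heat water 0.0→74.5 °C): 190.9 × 4.21 × 74.5 = 59875 J
Total: 7176 + 63761 + 59875 = 130812 J = 131 kJ

q = 131 kJ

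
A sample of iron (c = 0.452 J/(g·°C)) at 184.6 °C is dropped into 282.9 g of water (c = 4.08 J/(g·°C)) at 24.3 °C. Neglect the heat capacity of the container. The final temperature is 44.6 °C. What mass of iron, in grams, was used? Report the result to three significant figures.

q_gained = (282.9 × 4.08) × (44.6 − 24.3) = 23430 J
q_lost = m × 0.452 × (184.6 − 44.6) = 63.28 m
m = 23430 / 63.28 = 370 g

m = 370 g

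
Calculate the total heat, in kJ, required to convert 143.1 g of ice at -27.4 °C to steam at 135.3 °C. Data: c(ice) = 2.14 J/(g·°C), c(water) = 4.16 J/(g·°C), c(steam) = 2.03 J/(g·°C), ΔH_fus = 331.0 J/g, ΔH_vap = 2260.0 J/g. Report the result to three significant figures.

q = 449 kJ

q1 (heat ice -27.4→0.0 °C): 143.1 × 2.14 × 27.4 = 8391 J
q2 (melt at 0 °C): 143.1 × 331.0 = 47366 J
q3 (heat water 0.0→100.0 °C): 143.1 × 4.16 × 100.0 = 59530 J
q4 (vaporize at 100 °C): 143.1 × 2260.0 = 323406 J
q5 (heat steam 100.0→135.3 °C): 143.1 × 2.03 × 35.3 = 10254 J
Total: 8391 + 47366 + 59530 + 323406 + 10254 = 448947 J = 449 kJ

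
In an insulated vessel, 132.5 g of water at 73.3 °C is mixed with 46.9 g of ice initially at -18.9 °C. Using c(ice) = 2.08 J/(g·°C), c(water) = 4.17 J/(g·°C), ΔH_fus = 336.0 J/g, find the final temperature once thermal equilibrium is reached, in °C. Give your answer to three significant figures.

Heat to bring ice to 0 °C and melt it: q₁ = 46.9×2.08×18.9 + 46.9×336.0 = 17602 J
Heat the water can supply cooling to 0 °C: 132.5×4.17×73.3 = 40500.1 J > q₁, so all ice melts.
Energy balance: 132.5×4.17×(73.3 − T) = 17602 + 46.9×4.17×(T − 0)
552.525(73.3 − T) = 17602 + 195.573 T
40500.1 − 17602 = 748.098 T
T = 22898.1 / 748.098 = 30.61 °C

T_f = 30.6 °C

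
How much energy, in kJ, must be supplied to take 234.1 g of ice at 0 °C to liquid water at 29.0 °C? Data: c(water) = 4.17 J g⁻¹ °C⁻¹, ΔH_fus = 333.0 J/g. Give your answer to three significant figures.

q1 (melt at 0 °C): 234.1 × 333.0 = 77955 J
q2 (heat water 0.0→29.0 °C): 234.1 × 4.17 × 29.0 = 28310 J
Total: 77955 + 28310 = 106265 J = 106 kJ

q = 106 kJ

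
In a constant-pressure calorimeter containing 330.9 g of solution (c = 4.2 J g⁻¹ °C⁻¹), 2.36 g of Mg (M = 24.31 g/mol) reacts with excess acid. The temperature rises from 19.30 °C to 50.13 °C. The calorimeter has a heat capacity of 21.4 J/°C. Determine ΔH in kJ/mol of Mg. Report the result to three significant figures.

|ΔT| = |50.13 − 19.30| = 30.83 °C
|q_surr| = (330.9 × 4.2 + 21.4) × 30.83 = 1411.18 × 30.83 = 43510 J
n(Mg) = 2.36 / 24.31 = 0.09708 mol
Temperature rose, so q_rxn = −|q_surr| = -43.51 kJ
ΔH = q_rxn / n = -448.2 kJ/mol

ΔH = -448 kJ/mol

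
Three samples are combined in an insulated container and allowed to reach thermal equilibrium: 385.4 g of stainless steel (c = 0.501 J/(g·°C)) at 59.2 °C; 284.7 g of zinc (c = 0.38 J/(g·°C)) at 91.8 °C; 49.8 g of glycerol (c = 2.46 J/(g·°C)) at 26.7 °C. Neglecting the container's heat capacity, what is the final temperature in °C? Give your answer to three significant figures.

T_f = 58.1 °C

Σ mᵢcᵢ(T − Tᵢ) = 0  ⇒  T = Σ mᵢcᵢTᵢ / Σ mᵢcᵢ
Σ mᵢcᵢ = 385.4×0.501 + 284.7×0.38 + 49.8×2.46 = 423.7794
Σ mᵢcᵢTᵢ = 193.0854×59.2 + 108.186×91.8 + 122.508×26.7 = 24633
T = 24633 / 423.7794 = 58.13 °C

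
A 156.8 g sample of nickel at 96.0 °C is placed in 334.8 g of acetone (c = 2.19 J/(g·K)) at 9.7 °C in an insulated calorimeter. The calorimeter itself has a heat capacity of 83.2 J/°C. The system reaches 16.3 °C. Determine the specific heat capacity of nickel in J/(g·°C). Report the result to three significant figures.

c = 0.431 J/(g·°C)

q_gained = (334.8 × 2.19 + 83.2) × (16.3 − 9.7) = 5388 J
q_lost = 156.8 × c × (96.0 − 16.3) = 12496.96 c
Set equal: c = 5388 / 12496.96 = 0.431 J/(g·°C)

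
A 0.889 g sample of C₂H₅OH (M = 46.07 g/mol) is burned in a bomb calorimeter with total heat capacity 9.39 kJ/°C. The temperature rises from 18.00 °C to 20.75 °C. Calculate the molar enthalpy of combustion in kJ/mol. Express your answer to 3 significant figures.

ΔT = 20.75 − 18.00 = 2.75 °C
q_cal = C_cal × ΔT = 9.39 × 2.75 = 25.8225 kJ
n = 0.889 / 46.07 = 0.01930 mol
q_rxn = −q_cal = -25.8225 kJ
ΔH = -25.8225 / 0.01930 = -1338 kJ/mol

ΔH = -1340 kJ/mol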